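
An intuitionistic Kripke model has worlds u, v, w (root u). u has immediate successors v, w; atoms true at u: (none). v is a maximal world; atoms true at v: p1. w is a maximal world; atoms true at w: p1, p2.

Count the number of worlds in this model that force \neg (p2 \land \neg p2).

u: forces it.
v: forces it.
w: forces it.
Worlds forcing the formula: {u, v, w}.

3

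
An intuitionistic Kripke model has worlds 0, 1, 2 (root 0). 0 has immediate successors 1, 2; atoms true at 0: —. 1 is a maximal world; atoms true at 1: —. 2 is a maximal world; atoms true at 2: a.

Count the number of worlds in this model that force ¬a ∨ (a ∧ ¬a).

0: does not force it — 0 ⊮ ¬a ∨ (a ∧ ¬a): neither disjunct is forced at 0.
1: forces it.
2: does not force it.
Worlds forcing the formula: {1}.

1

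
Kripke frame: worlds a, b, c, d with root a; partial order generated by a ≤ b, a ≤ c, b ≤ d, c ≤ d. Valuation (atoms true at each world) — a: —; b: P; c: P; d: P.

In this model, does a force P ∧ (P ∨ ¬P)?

No

a ⊮ P ∧ (P ∨ ¬P) since a fails P.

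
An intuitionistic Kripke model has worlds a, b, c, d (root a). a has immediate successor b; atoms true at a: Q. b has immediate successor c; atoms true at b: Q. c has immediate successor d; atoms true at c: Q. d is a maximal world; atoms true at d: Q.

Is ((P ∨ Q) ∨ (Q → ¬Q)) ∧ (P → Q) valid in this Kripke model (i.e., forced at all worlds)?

a ⊩ ((P ∨ Q) ∨ (Q → ¬Q)) ∧ (P → Q) since a forces both conjuncts.
Since the root a forces ((P ∨ Q) ∨ (Q → ¬Q)) ∧ (P → Q) and forcing is persistent (monotone upward), every world forces it.

Yes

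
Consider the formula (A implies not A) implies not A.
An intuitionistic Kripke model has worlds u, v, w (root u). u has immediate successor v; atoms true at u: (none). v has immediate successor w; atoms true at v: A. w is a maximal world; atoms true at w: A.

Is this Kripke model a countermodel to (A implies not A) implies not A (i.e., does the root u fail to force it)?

u forces (A implies not A) implies not A vacuously: no world accessible from u forces the antecedent A implies not A.
So the root u forces (A implies not A) implies not A; the model is not a countermodel.

No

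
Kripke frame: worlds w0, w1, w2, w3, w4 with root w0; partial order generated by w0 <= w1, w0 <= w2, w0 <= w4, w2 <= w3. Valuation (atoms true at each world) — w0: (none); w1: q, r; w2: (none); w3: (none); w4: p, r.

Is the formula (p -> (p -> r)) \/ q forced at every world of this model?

Yes

w0 ||- (p -> (p -> r)) \/ q via the disjunct p -> (p -> r).
Since the root w0 forces (p -> (p -> r)) \/ q and forcing is persistent (monotone upward), every world forces it.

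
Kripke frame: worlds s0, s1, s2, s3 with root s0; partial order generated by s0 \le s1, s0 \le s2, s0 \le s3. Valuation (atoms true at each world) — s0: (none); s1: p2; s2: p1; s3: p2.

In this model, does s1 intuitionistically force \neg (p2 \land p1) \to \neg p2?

s1 \nVdash \neg (p2 \land p1) \to \neg p2: already at s1 itself, s1 \Vdash \neg (p2 \land p1) but s1 \nVdash \neg p2.
s1 \nVdash \neg p2 since s1 is accessible from s1 and s1 \Vdash p2.

No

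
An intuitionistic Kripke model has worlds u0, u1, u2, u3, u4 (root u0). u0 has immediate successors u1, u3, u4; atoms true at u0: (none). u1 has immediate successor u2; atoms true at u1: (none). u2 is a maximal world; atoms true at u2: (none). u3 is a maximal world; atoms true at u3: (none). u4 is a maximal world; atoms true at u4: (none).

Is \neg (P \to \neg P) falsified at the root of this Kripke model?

u0 \nVdash \neg (P \to \neg P) since u0 is accessible from u0 and u0 \Vdash P \to \neg P.
u0 \Vdash P \to \neg P vacuously: no world accessible from u0 forces the antecedent P.
So the root u0 does not force \neg (P \to \neg P); the model is a countermodel.

Yes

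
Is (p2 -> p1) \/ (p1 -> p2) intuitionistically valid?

No

This is the Gödel–Dummett linearity axiom, which is not intuitionistically valid.
A Kripke countermodel: worlds u, v, w; order generated by u <= v, u <= w; atoms true at each world — u:{}; v:{p2}; w:{p1}.
u ||-/- (p2 -> p1) \/ (p1 -> p2): neither disjunct is forced at u.
u ||-/- p2 -> p1: at the accessible world v, v ||- p2 but v ||-/- p1.
v lacks atom p1, so v ||-/- p1.
So the root u does not force the formula.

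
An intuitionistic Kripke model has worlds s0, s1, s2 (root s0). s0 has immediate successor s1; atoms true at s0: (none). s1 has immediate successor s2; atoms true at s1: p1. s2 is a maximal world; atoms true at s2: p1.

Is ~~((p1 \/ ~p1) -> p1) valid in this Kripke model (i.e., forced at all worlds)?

Yes

s0 ||- ~~((p1 \/ ~p1) -> p1): no world accessible from s0 forces ~((p1 \/ ~p1) -> p1).
Since the root s0 forces ~~((p1 \/ ~p1) -> p1) and forcing is persistent (monotone upward), every world forces it.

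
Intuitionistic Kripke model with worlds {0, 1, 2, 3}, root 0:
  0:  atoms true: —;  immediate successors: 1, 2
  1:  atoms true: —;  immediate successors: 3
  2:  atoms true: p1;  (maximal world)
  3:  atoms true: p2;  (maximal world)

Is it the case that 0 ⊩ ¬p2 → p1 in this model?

0 ⊩ ¬p2 → p1: every world accessible from 0 that forces ¬p2 (namely 2) also forces p1.

Yes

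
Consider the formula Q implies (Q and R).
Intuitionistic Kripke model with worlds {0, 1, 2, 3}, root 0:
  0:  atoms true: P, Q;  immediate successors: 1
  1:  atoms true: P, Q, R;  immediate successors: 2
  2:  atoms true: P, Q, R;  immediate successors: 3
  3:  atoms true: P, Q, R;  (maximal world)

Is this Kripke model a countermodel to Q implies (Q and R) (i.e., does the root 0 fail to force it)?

0 does not force Q implies (Q and R): already at 0 itself, 0 forces Q but 0 does not force Q and R.
0 does not force Q and R since 0 fails R.
So the root 0 does not force Q implies (Q and R); the model is a countermodel.

Yes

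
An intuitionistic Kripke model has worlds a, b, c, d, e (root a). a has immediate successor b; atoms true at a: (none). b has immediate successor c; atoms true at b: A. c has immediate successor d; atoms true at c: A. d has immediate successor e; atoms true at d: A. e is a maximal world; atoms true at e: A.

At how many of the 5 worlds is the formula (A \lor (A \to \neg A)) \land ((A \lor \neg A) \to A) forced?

4

a: does not force it — a \nVdash (A \lor (A \to \neg A)) \land ((A \lor \neg A) \to A) since a fails A \lor (A \to \neg A).
b: forces it.
c: forces it.
d: forces it.
e: forces it.
Worlds forcing the formula: {b, c, d, e}.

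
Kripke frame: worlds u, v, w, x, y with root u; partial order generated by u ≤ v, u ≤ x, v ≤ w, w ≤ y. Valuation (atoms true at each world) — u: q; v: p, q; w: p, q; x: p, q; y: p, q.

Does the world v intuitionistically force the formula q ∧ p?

Yes

v ⊩ q ∧ p since v forces both conjuncts.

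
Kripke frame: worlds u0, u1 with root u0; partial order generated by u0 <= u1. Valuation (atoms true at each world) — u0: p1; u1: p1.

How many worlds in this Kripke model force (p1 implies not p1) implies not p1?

2

u0: forces it.
u1: forces it.
Worlds forcing the formula: {u0, u1}.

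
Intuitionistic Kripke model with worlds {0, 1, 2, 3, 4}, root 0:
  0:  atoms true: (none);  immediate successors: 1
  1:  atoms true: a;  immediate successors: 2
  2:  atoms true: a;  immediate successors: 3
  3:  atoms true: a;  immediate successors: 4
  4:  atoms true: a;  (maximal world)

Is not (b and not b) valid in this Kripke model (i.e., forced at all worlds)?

Yes

0 forces not (b and not b): no world accessible from 0 forces b and not b.
Since the root 0 forces not (b and not b) and forcing is persistent (monotone upward), every world forces it.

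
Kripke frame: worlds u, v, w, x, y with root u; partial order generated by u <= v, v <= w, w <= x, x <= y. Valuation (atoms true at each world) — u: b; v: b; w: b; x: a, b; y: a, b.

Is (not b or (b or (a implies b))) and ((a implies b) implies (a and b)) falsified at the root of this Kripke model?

Yes

u does not force (not b or (b or (a implies b))) and ((a implies b) implies (a and b)) since u fails (a implies b) implies (a and b).
So the root u does not force (not b or (b or (a implies b))) and ((a implies b) implies (a and b)); the model is a countermodel.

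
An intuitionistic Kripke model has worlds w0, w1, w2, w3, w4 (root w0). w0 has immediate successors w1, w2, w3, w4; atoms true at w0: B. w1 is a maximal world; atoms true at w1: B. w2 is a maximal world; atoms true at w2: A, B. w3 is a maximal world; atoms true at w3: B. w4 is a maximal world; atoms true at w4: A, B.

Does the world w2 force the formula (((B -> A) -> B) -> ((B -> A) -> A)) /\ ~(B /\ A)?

No

w2 ||-/- (((B -> A) -> B) -> ((B -> A) -> A)) /\ ~(B /\ A) since w2 fails ~(B /\ A).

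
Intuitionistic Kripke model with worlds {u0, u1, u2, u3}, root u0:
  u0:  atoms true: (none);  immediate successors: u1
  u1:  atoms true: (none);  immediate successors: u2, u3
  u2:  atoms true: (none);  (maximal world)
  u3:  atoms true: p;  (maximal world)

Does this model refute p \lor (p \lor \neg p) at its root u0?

Yes

u0 \nVdash p \lor (p \lor \neg p): neither disjunct is forced at u0.
u0 lacks atom p, so u0 \nVdash p.
So the root u0 does not force p \lor (p \lor \neg p); the model is a countermodel.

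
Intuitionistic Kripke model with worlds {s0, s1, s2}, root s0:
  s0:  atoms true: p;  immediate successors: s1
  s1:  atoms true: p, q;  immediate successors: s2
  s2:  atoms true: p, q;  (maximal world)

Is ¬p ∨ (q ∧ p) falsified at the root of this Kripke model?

s0 ⊮ ¬p ∨ (q ∧ p): neither disjunct is forced at s0.
s0 ⊮ ¬p since s0 is accessible from s0 and s0 ⊩ p.
So the root s0 does not force ¬p ∨ (q ∧ p); the model is a countermodel.

Yes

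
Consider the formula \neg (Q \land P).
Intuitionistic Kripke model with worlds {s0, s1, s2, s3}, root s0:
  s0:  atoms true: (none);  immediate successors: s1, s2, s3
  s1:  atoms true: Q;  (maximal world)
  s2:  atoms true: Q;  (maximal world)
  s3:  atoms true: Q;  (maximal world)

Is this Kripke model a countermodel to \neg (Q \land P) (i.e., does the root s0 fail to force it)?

s0 \Vdash \neg (Q \land P): no world accessible from s0 forces Q \land P.
So the root s0 forces \neg (Q \land P); the model is not a countermodel.

No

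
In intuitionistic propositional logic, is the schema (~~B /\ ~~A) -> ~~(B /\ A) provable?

Yes

This is the distribution of double negation over conjunction, which is intuitionistically derivable.
Assume ~~B, ~~A, and ~(B /\ A). From B we'd get ~A (since B /\ A is refuted), contradicting ~~A; so ~B, contradicting ~~B.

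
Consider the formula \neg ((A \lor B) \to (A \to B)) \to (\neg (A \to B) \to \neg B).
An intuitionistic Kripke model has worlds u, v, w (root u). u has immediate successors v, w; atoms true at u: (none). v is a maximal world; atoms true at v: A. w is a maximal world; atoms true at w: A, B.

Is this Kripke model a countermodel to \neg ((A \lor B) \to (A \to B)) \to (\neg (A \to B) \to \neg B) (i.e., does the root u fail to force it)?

u \Vdash \neg ((A \lor B) \to (A \to B)) \to (\neg (A \to B) \to \neg B): every world accessible from u that forces \neg ((A \lor B) \to (A \to B)) (namely v) also forces \neg (A \to B) \to \neg B.
So the root u forces \neg ((A \lor B) \to (A \to B)) \to (\neg (A \to B) \to \neg B); the model is not a countermodel.

No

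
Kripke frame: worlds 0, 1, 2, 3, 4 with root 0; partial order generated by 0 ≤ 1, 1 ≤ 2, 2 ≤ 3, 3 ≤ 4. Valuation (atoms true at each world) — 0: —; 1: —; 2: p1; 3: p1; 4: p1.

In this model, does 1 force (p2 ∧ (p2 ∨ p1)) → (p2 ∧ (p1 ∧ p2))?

1 ⊩ (p2 ∧ (p2 ∨ p1)) → (p2 ∧ (p1 ∧ p2)) vacuously: no world accessible from 1 forces the antecedent p2 ∧ (p2 ∨ p1).

Yes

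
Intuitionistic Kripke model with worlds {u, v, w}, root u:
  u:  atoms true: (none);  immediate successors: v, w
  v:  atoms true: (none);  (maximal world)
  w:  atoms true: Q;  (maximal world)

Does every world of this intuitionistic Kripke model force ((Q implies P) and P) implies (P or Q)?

Yes

u forces ((Q implies P) and P) implies (P or Q) vacuously: no world accessible from u forces the antecedent (Q implies P) and P.
Since the root u forces ((Q implies P) and P) implies (P or Q) and forcing is persistent (monotone upward), every world forces it.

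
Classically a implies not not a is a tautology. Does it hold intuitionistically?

This is double-negation introduction, which is intuitionistically derivable.
If a world forces a then every accessible world forces a (persistence), so none forces not a; hence not not a.

Yes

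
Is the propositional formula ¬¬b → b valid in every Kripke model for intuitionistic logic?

No

This is double-negation elimination, which is not intuitionistically valid.
A Kripke countermodel: worlds w0, w1; order generated by w0 ≤ w1; atoms true at each world — w0:{}; w1:{b}.
w0 ⊮ ¬¬b → b: already at w0 itself, w0 ⊩ ¬¬b but w0 ⊮ b.
w0 lacks atom b, so w0 ⊮ b.
So the root w0 does not force the formula.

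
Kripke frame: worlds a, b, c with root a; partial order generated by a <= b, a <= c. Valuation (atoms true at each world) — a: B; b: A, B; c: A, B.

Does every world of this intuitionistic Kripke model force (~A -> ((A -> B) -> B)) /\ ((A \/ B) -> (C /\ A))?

Not every world: a ||-/- (~A -> ((A -> B) -> B)) /\ ((A \/ B) -> (C /\ A)).
a ||-/- (~A -> ((A -> B) -> B)) /\ ((A \/ B) -> (C /\ A)) since a fails (A \/ B) -> (C /\ A).

No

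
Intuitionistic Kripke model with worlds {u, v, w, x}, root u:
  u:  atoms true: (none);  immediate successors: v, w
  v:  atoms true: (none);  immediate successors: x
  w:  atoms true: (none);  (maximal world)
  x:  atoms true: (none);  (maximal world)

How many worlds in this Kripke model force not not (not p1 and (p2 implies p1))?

u: forces it.
v: forces it.
w: forces it.
x: forces it.
Worlds forcing the formula: {u, v, w, x}.

4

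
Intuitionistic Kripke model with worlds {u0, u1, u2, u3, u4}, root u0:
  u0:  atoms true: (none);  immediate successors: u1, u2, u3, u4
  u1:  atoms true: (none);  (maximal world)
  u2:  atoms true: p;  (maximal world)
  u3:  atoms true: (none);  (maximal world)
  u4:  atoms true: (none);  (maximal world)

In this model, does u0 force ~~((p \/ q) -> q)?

No

u0 ||-/- ~~((p \/ q) -> q) since u2 is accessible from u0 and u2 ||- ~((p \/ q) -> q).
u2 ||- ~((p \/ q) -> q): no world accessible from u2 forces (p \/ q) -> q.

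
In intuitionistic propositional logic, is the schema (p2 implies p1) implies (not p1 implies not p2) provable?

This is the forward direction of contraposition, which is intuitionistically derivable.
Assume p2 implies p1 and not p1. If p2 held then p1 would follow, contradicting not p1; so not p2.

Yes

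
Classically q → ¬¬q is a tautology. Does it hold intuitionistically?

Yes

This is double-negation introduction, which is intuitionistically derivable.
If a world forces q then every accessible world forces q (persistence), so none forces ¬q; hence ¬¬q.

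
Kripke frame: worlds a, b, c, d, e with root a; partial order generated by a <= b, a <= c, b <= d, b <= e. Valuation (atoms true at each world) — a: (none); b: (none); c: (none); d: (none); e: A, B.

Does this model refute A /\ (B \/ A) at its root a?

Yes

a ||-/- A /\ (B \/ A) since a fails A.
So the root a does not force A /\ (B \/ A); the model is a countermodel.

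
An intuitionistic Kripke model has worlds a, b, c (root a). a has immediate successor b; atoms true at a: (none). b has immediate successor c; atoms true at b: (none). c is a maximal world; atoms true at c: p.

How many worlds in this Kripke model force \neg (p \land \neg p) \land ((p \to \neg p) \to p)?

3

a: forces it.
b: forces it.
c: forces it.
Worlds forcing the formula: {a, b, c}.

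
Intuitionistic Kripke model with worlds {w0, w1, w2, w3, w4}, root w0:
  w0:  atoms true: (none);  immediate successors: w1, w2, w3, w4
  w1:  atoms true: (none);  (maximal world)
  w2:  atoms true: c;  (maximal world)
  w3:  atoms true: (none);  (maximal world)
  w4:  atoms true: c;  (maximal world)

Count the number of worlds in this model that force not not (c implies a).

w0: does not force it — w0 does not force not not (c implies a) since w2 is accessible from w0 and w2 forces not (c implies a).
w1: forces it.
w2: does not force it.
w3: forces it.
w4: does not force it.
Worlds forcing the formula: {w1, w3}.

2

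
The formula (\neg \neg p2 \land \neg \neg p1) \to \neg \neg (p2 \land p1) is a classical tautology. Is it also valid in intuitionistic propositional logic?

This is the distribution of double negation over conjunction, which is intuitionistically derivable.
Assume \neg \neg p2, \neg \neg p1, and \neg (p2 \land p1). From p2 we'd get \neg p1 (since p2 \land p1 is refuted), contradicting \neg \neg p1; so \neg p2, contradicting \neg \neg p2.

Yes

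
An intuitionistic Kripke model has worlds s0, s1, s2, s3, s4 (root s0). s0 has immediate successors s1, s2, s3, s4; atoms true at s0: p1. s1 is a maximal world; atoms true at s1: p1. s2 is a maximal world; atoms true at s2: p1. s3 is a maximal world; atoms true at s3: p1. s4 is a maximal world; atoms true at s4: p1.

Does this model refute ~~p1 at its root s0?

No

s0 ||- ~~p1: no world accessible from s0 forces ~p1.
So the root s0 forces ~~p1; the model is not a countermodel.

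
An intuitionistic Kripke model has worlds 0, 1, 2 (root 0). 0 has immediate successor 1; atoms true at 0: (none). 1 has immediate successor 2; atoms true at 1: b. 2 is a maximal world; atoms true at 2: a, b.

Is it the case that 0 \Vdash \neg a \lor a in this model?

0 \nVdash \neg a \lor a: neither disjunct is forced at 0.
0 \nVdash \neg a since 2 is accessible from 0 and 2 \Vdash a.

No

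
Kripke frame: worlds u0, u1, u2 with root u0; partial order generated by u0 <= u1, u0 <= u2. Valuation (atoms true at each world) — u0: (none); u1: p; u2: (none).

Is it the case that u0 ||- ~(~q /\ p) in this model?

No

u0 ||-/- ~(~q /\ p) since u1 is accessible from u0 and u1 ||- ~q /\ p.
u1 ||- ~q /\ p since u1 forces both conjuncts.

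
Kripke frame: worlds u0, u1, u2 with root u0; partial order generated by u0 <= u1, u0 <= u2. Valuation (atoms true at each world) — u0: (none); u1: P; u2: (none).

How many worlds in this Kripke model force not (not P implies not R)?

u0: does not force it — u0 does not force not (not P implies not R) since u0 is accessible from u0 and u0 forces not P implies not R.
u1: does not force it — u1 does not force not (not P implies not R) since u1 is accessible from u1 and u1 forces not P implies not R.
u2: does not force it.
Worlds forcing the formula: { }.

0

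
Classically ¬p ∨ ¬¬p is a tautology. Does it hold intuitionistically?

No

This is the weak law of excluded middle, which is not intuitionistically valid.
A Kripke countermodel: worlds a, b, c; order generated by a ≤ b, a ≤ c; atoms true at each world — a:{}; b:{p}; c:{}.
a ⊮ ¬p ∨ ¬¬p: neither disjunct is forced at a.
a ⊮ ¬p since b is accessible from a and b ⊩ p.
So the root a does not force the formula.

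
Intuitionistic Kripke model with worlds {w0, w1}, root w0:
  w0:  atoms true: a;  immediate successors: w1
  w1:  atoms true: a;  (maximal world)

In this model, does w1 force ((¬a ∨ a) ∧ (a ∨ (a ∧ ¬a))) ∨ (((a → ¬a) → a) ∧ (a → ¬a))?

Yes

w1 ⊩ ((¬a ∨ a) ∧ (a ∨ (a ∧ ¬a))) ∨ (((a → ¬a) → a) ∧ (a → ¬a)) via the disjunct (¬a ∨ a) ∧ (a ∨ (a ∧ ¬a)).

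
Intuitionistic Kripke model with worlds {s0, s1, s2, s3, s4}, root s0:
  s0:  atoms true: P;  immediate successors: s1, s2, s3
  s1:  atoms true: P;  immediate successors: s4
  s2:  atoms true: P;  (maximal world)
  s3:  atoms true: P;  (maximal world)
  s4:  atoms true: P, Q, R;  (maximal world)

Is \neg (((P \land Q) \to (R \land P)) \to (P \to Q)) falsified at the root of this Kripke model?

s0 \nVdash \neg (((P \land Q) \to (R \land P)) \to (P \to Q)) since s4 is accessible from s0 and s4 \Vdash ((P \land Q) \to (R \land P)) \to (P \to Q).
s4 \Vdash ((P \land Q) \to (R \land P)) \to (P \to Q): every world accessible from s4 that forces (P \land Q) \to (R \land P) (namely s4) also forces P \to Q.
So the root s0 does not force \neg (((P \land Q) \to (R \land P)) \to (P \to Q)); the model is a countermodel.

Yes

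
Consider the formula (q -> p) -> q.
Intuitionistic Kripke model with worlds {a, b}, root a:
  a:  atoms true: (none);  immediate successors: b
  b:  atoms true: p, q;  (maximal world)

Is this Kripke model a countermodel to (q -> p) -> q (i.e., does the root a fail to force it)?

Yes

a ||-/- (q -> p) -> q: already at a itself, a ||- q -> p but a ||-/- q.
a lacks atom q, so a ||-/- q.
So the root a does not force (q -> p) -> q; the model is a countermodel.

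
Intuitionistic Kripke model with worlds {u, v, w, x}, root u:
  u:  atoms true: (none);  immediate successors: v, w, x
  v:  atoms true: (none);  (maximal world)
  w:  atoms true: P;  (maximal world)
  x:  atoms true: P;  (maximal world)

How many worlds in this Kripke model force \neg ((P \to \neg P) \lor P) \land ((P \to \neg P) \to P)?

0

u: does not force it — u \nVdash \neg ((P \to \neg P) \lor P) \land ((P \to \neg P) \to P) since u fails \neg ((P \to \neg P) \lor P).
v: does not force it — v \nVdash \neg ((P \to \neg P) \lor P) \land ((P \to \neg P) \to P) since v fails \neg ((P \to \neg P) \lor P).
w: does not force it — w \nVdash \neg ((P \to \neg P) \lor P) \land ((P \to \neg P) \to P) since w fails \neg ((P \to \neg P) \lor P).
x: does not force it.
Worlds forcing the formula: { }.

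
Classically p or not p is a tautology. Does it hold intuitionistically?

No

This is the law of excluded middle, which is not intuitionistically valid.
A Kripke countermodel: worlds u, v; order generated by u <= v; atoms true at each world — u:{}; v:{p}.
u does not force p or not p: neither disjunct is forced at u.
u lacks atom p, so u does not force p.
So the root u does not force the formula.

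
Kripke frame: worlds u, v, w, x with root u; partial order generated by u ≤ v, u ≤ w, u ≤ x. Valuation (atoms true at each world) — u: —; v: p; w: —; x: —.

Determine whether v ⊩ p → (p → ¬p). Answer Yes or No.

v ⊮ p → (p → ¬p): already at v itself, v ⊩ p but v ⊮ p → ¬p.
v ⊮ p → ¬p: already at v itself, v ⊩ p but v ⊮ ¬p.
v ⊮ ¬p since v is accessible from v and v ⊩ p.

No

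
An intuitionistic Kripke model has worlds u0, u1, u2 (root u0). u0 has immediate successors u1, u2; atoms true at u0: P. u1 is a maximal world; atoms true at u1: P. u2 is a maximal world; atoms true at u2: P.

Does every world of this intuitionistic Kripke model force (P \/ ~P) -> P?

u0 ||- (P \/ ~P) -> P: every world accessible from u0 that forces P \/ ~P (namely u0, u1, u2) also forces P.
Since the root u0 forces (P \/ ~P) -> P and forcing is persistent (monotone upward), every world forces it.

Yes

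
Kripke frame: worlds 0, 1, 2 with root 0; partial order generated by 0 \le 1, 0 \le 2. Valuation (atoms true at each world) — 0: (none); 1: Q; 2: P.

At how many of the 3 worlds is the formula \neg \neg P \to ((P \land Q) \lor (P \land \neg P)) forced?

1

0: does not force it — 0 \nVdash \neg \neg P \to ((P \land Q) \lor (P \land \neg P)): at the accessible world 2, 2 \Vdash \neg \neg P but 2 \nVdash (P \land Q) \lor (P \land \neg P).
1: forces it.
2: does not force it — 2 \nVdash \neg \neg P \to ((P \land Q) \lor (P \land \neg P)): already at 2 itself, 2 \Vdash \neg \neg P but 2 \nVdash (P \land Q) \lor (P \land \neg P).
Worlds forcing the formula: {1}.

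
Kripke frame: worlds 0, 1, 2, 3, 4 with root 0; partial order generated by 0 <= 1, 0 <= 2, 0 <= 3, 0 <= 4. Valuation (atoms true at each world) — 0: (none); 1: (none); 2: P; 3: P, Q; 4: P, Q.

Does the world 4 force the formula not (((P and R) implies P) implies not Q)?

4 forces not (((P and R) implies P) implies not Q): no world accessible from 4 forces ((P and R) implies P) implies not Q.

Yes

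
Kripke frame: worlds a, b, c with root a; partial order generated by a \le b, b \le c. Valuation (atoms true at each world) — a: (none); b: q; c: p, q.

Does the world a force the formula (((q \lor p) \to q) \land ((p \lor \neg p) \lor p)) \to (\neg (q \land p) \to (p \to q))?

Yes

a \Vdash (((q \lor p) \to q) \land ((p \lor \neg p) \lor p)) \to (\neg (q \land p) \to (p \to q)): every world accessible from a that forces ((q \lor p) \to q) \land ((p \lor \neg p) \lor p) (namely c) also forces \neg (q \land p) \to (p \to q).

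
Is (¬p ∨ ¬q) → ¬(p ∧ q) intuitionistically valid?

Yes

This is a constructively valid De Morgan direction (disjunction of negations to negated conjunction), which is intuitionistically derivable.
If ¬p holds at a world then no accessible world forces p, hence none forces p ∧ q; likewise for ¬q.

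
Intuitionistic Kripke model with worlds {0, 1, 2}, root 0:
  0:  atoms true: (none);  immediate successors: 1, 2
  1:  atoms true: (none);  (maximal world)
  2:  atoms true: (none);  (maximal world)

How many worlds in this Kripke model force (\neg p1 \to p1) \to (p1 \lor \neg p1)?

3

0: forces it.
1: forces it.
2: forces it.
Worlds forcing the formula: {0, 1, 2}.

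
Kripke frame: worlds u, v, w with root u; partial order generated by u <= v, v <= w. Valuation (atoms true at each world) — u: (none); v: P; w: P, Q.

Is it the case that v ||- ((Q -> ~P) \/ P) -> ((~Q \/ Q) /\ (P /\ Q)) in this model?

No

v ||-/- ((Q -> ~P) \/ P) -> ((~Q \/ Q) /\ (P /\ Q)): already at v itself, v ||- (Q -> ~P) \/ P but v ||-/- (~Q \/ Q) /\ (P /\ Q).
v ||-/- (~Q \/ Q) /\ (P /\ Q) since v fails ~Q \/ Q.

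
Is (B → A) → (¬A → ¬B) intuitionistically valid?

This is the forward direction of contraposition, which is intuitionistically derivable.
Assume B → A and ¬A. If B held then A would follow, contradicting ¬A; so ¬B.

Yes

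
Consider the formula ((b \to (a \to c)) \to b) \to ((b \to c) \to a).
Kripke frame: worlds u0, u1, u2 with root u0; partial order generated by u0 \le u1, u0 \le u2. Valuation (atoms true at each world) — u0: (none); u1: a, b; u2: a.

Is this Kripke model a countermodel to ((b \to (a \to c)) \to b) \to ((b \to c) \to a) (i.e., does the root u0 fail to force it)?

No

u0 \Vdash ((b \to (a \to c)) \to b) \to ((b \to c) \to a): every world accessible from u0 that forces (b \to (a \to c)) \to b (namely u1) also forces (b \to c) \to a.
So the root u0 forces ((b \to (a \to c)) \to b) \to ((b \to c) \to a); the model is not a countermodel.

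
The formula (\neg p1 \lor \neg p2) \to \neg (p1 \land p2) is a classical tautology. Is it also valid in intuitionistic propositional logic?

This is a constructively valid De Morgan direction (disjunction of negations to negated conjunction), which is intuitionistically derivable.
If \neg p1 holds at a world then no accessible world forces p1, hence none forces p1 \land p2; likewise for \neg p2.

Yes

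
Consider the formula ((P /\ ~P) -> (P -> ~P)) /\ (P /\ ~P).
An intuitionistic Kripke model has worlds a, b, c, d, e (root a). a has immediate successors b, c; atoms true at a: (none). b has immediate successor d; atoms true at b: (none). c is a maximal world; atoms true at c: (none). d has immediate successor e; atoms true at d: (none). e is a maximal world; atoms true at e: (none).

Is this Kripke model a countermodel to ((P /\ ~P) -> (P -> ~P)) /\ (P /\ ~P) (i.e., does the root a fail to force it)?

a ||-/- ((P /\ ~P) -> (P -> ~P)) /\ (P /\ ~P) since a fails P /\ ~P.
So the root a does not force ((P /\ ~P) -> (P -> ~P)) /\ (P /\ ~P); the model is a countermodel.

Yes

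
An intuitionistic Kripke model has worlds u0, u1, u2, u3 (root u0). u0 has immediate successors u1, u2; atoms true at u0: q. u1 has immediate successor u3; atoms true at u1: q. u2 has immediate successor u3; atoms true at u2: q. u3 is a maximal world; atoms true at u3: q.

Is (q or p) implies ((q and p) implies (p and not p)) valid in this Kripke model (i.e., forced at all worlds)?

Yes

u0 forces (q or p) implies ((q and p) implies (p and not p)): every world accessible from u0 that forces q or p (namely u0, u1, u2, u3) also forces (q and p) implies (p and not p).
Since the root u0 forces (q or p) implies ((q and p) implies (p and not p)) and forcing is persistent (monotone upward), every world forces it.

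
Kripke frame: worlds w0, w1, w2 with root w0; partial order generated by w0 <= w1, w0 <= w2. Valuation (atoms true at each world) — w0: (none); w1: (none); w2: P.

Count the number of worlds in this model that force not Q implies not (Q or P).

w0: does not force it — w0 does not force not Q implies not (Q or P): already at w0 itself, w0 forces not Q but w0 does not force not (Q or P).
w1: forces it.
w2: does not force it — w2 does not force not Q implies not (Q or P): already at w2 itself, w2 forces not Q but w2 does not force not (Q or P).
Worlds forcing the formula: {w1}.

1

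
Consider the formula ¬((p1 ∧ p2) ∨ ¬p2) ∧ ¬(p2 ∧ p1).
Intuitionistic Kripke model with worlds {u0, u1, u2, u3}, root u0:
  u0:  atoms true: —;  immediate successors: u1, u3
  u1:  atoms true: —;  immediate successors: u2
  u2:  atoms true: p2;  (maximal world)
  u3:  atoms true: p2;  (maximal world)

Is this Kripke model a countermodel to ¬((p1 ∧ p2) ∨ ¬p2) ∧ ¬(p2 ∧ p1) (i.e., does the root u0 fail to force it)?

No

u0 ⊩ ¬((p1 ∧ p2) ∨ ¬p2) ∧ ¬(p2 ∧ p1) since u0 forces both conjuncts.
So the root u0 forces ¬((p1 ∧ p2) ∨ ¬p2) ∧ ¬(p2 ∧ p1); the model is not a countermodel.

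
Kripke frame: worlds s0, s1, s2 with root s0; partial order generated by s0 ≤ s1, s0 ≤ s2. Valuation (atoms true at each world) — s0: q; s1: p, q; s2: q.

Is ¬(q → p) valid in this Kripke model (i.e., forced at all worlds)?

No

Not every world: s0 ⊮ ¬(q → p).
s0 ⊮ ¬(q → p) since s1 is accessible from s0 and s1 ⊩ q → p.
s1 ⊩ q → p: every world accessible from s1 that forces q (namely s1) also forces p.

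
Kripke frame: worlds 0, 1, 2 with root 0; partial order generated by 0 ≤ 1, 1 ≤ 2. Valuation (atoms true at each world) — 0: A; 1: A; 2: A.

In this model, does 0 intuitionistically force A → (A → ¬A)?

0 ⊮ A → (A → ¬A): already at 0 itself, 0 ⊩ A but 0 ⊮ A → ¬A.
0 ⊮ A → ¬A: already at 0 itself, 0 ⊩ A but 0 ⊮ ¬A.
0 ⊮ ¬A since 0 is accessible from 0 and 0 ⊩ A.

No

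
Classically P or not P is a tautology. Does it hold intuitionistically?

No

This is the law of excluded middle, which is not intuitionistically valid.
A Kripke countermodel: worlds a, b; order generated by a <= b; atoms true at each world — a:{}; b:{P}.
a does not force P or not P: neither disjunct is forced at a.
a lacks atom P, so a does not force P.
So the root a does not force the formula.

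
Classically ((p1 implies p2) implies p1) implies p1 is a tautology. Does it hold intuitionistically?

No

This is Peirce's law, which is not intuitionistically valid.
A Kripke countermodel: worlds a, b; order generated by a <= b; atoms true at each world — a:{}; b:{p1}.
a does not force ((p1 implies p2) implies p1) implies p1: already at a itself, a forces (p1 implies p2) implies p1 but a does not force p1.
a lacks atom p1, so a does not force p1.
So the root a does not force the formula.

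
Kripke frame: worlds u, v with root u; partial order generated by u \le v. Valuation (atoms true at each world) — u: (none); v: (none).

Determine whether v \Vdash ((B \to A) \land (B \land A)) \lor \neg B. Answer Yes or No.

v \Vdash ((B \to A) \land (B \land A)) \lor \neg B via the disjunct \neg B.

Yes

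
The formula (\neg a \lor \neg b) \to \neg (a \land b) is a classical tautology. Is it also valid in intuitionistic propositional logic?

This is a constructively valid De Morgan direction (disjunction of negations to negated conjunction), which is intuitionistically derivable.
If \neg a holds at a world then no accessible world forces a, hence none forces a \land b; likewise for \neg b.

Yes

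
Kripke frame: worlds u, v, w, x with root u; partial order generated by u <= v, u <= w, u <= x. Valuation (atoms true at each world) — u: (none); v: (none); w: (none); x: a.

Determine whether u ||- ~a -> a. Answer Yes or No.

No

u ||-/- ~a -> a: at the accessible world v, v ||- ~a but v ||-/- a.
v lacks atom a, so v ||-/- a.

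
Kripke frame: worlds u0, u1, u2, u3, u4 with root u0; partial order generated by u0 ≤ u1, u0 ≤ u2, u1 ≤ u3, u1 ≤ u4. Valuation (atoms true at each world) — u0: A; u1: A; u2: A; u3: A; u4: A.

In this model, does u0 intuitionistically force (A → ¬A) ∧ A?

u0 ⊮ (A → ¬A) ∧ A since u0 fails A → ¬A.

No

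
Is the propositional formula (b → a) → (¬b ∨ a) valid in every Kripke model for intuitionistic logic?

No

This is the material-implication-as-disjunction principle, which is not intuitionistically valid.
A Kripke countermodel: worlds u, v; order generated by u ≤ v; atoms true at each world — u:{}; v:{a,b}.
u ⊮ (b → a) → (¬b ∨ a): already at u itself, u ⊩ b → a but u ⊮ ¬b ∨ a.
u ⊮ ¬b ∨ a: neither disjunct is forced at u.
u ⊮ ¬b since v is accessible from u and v ⊩ b.
So the root u does not force the formula.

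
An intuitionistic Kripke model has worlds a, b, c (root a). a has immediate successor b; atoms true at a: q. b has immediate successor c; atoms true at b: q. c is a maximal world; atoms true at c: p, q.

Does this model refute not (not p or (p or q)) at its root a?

Yes

a does not force not (not p or (p or q)) since a is accessible from a and a forces not p or (p or q).
a forces not p or (p or q) via the disjunct p or q.
So the root a does not force not (not p or (p or q)); the model is a countermodel.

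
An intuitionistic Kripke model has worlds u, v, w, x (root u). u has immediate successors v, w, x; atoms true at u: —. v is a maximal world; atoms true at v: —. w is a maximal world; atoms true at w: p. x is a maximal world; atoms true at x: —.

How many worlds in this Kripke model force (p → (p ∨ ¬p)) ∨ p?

u: forces it.
v: forces it.
w: forces it.
x: forces it.
Worlds forcing the formula: {u, v, w, x}.

4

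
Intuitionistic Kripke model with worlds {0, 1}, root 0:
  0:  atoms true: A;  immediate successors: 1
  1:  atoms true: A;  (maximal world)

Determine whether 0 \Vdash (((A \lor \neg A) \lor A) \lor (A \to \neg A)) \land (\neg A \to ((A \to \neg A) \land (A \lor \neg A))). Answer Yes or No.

0 \Vdash (((A \lor \neg A) \lor A) \lor (A \to \neg A)) \land (\neg A \to ((A \to \neg A) \land (A \lor \neg A))) since 0 forces both conjuncts.

Yes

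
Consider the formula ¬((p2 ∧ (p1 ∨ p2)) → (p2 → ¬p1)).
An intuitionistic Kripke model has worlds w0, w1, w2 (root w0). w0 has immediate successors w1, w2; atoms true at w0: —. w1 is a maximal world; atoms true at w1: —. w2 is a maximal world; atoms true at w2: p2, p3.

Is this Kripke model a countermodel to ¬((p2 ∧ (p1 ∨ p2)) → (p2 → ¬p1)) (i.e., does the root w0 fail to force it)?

Yes

w0 ⊮ ¬((p2 ∧ (p1 ∨ p2)) → (p2 → ¬p1)) since w0 is accessible from w0 and w0 ⊩ (p2 ∧ (p1 ∨ p2)) → (p2 → ¬p1).
w0 ⊩ (p2 ∧ (p1 ∨ p2)) → (p2 → ¬p1): every world accessible from w0 that forces p2 ∧ (p1 ∨ p2) (namely w2) also forces p2 → ¬p1.
So the root w0 does not force ¬((p2 ∧ (p1 ∨ p2)) → (p2 → ¬p1)); the model is a countermodel.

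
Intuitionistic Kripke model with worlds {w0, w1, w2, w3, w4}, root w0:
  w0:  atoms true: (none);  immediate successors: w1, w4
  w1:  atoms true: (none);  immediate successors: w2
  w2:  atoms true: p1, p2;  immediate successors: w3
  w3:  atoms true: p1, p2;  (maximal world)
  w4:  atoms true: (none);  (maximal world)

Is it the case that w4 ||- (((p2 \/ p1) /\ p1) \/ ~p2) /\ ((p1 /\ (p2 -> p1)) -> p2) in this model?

Yes

w4 ||- (((p2 \/ p1) /\ p1) \/ ~p2) /\ ((p1 /\ (p2 -> p1)) -> p2) since w4 forces both conjuncts.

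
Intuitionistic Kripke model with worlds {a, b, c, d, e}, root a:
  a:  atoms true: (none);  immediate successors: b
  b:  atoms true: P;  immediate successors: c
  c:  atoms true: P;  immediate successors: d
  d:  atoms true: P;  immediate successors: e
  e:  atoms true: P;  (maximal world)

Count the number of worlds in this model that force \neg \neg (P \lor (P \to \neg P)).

a: forces it.
b: forces it.
c: forces it.
d: forces it.
e: forces it.
Worlds forcing the formula: {a, b, c, d, e}.

5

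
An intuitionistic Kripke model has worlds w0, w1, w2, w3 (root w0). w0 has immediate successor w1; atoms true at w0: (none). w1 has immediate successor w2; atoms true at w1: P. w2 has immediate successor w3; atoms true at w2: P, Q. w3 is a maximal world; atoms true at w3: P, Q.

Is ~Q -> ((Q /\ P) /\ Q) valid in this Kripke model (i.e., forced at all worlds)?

Yes

w0 ||- ~Q -> ((Q /\ P) /\ Q) vacuously: no world accessible from w0 forces the antecedent ~Q.
Since the root w0 forces ~Q -> ((Q /\ P) /\ Q) and forcing is persistent (monotone upward), every world forces it.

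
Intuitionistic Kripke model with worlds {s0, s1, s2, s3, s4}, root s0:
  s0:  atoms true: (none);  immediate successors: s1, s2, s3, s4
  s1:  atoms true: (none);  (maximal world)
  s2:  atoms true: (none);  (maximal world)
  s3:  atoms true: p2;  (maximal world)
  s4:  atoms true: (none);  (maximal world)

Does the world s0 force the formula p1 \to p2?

Yes

s0 \Vdash p1 \to p2 vacuously: no world accessible from s0 forces the antecedent p1.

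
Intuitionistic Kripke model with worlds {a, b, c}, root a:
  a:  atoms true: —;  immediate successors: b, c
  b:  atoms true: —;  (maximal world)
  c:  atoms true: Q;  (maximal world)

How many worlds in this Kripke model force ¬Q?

a: does not force it — a ⊮ ¬Q since c is accessible from a and c ⊩ Q.
b: forces it.
c: does not force it — c ⊮ ¬Q since c is accessible from c and c ⊩ Q.
Worlds forcing the formula: {b}.

1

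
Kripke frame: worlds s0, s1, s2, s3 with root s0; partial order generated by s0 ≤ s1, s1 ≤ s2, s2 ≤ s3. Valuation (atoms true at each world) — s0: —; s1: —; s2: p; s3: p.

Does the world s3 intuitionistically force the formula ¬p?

s3 ⊮ ¬p since s3 is accessible from s3 and s3 ⊩ p.

No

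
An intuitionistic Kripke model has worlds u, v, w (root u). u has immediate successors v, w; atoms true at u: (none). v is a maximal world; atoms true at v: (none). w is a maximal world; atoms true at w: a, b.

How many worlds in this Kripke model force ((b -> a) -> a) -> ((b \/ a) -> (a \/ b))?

u: forces it.
v: forces it.
w: forces it.
Worlds forcing the formula: {u, v, w}.

3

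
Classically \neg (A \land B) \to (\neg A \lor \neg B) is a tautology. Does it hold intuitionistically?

This is the constructively invalid direction of De Morgan's law for conjunction, which is not intuitionistically valid.
A Kripke countermodel: worlds s0, s1, s2; order generated by s0 \le s1, s0 \le s2; atoms true at each world — s0:{}; s1:{A}; s2:{B}.
s0 \nVdash \neg (A \land B) \to (\neg A \lor \neg B): already at s0 itself, s0 \Vdash \neg (A \land B) but s0 \nVdash \neg A \lor \neg B.
s0 \nVdash \neg A \lor \neg B: neither disjunct is forced at s0.
s0 \nVdash \neg A since s1 is accessible from s0 and s1 \Vdash A.
So the root s0 does not force the formula.

No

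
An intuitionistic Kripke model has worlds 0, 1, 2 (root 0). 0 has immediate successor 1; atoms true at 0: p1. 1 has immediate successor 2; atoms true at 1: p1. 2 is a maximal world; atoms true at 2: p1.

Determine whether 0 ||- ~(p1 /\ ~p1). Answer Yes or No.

Yes

0 ||- ~(p1 /\ ~p1): no world accessible from 0 forces p1 /\ ~p1.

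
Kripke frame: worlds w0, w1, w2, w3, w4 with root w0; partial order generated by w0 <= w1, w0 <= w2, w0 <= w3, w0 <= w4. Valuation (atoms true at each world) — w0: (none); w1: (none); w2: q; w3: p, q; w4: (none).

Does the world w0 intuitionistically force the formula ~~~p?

w0 ||-/- ~~~p since w3 is accessible from w0 and w3 ||- ~~p.
w3 ||- ~~p: no world accessible from w3 forces ~p.

No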